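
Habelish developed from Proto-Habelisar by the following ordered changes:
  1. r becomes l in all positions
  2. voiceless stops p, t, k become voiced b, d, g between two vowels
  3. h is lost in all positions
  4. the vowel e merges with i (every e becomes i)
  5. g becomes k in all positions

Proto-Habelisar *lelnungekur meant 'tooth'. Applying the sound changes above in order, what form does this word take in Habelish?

Habelish: start from *lelnungekur.
  rule 1 (unconditioned shift): lelnungekur → lelnungekul
  rule 2 (intervocalic voicing): lelnungekul → lelnungegul
  rule 3: no change — lelnungegul
  rule 4 (vowel merger): lelnungegul → lilnungigul
  rule 5 (unconditioned shift): lilnungigul → lilnunkikul
  ⇒ Habelish lilnunkikul

lilnunkikul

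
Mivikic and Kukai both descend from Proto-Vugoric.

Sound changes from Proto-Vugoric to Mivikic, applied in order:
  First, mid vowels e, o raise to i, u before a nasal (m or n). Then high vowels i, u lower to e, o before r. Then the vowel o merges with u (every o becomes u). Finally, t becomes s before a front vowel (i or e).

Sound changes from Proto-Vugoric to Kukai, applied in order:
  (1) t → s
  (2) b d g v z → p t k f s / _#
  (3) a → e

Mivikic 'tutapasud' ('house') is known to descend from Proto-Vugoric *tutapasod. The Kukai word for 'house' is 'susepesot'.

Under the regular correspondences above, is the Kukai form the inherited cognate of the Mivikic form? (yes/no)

yes

Derive the expected Kukai reflex of *tutapasod:
Kukai: *tutapasod
  tutapasod → susapasod   [unconditioned shift]
  susapasod → susapasot   [final devoicing]
  susapasot → susepesot   [vowel merger]
  giving Kukai susepesot.
Kukai 'susepesot' matches the regular reflex exactly, so the pair is cognate.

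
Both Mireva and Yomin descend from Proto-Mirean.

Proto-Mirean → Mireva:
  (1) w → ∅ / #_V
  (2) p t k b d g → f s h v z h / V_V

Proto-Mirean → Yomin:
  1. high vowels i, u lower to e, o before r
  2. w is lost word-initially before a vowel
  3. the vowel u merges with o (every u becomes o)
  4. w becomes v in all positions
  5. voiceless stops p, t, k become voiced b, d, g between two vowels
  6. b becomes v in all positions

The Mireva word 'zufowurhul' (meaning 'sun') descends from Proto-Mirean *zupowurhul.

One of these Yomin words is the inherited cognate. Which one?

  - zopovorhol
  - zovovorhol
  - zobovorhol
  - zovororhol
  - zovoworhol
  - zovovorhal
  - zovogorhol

Yomin: *zupowurhul > zupoworhul > zopoworhol > zopovorhol > zobovorhol > zovovorhol  (by pre-rhotic lowering, vowel merger, unconditioned shift, intervocalic voicing, unconditioned shift)

zovovorhol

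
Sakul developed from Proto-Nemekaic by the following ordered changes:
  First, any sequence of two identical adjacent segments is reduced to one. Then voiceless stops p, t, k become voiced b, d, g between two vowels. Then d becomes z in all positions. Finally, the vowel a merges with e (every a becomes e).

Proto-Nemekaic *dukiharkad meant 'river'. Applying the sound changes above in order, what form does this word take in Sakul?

Sakul: start from *dukiharkad.
  rule 1: no change — dukiharkad
  rule 2 (intervocalic voicing): dukiharkad → dugiharkad
  rule 3 (unconditioned shift): dugiharkad → zugiharkaz
  rule 4 (vowel merger): zugiharkaz → zugiherkez
  ⇒ Sakul zugiherkez

zugiherkez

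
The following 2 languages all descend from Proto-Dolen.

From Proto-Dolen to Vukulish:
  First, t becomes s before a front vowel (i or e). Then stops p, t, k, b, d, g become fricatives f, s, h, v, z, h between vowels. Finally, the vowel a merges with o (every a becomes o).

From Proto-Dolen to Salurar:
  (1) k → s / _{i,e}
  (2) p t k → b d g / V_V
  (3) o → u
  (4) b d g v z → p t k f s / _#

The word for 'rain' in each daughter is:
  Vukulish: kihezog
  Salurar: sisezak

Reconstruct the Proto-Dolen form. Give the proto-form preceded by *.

Position 1: Vukulish has k, Salurar has s. Vukulish preserves k here (none of its changes turn any other segment into k), so the proto-segment is *k.
Position 6: Vukulish has o, Salurar has a. Salurar preserves a here (none of its changes turn any other segment into a), so the proto-segment is *a.
Position 3: Vukulish has h, Salurar has s. Taking the neighbouring segments as reconstructed: Vukulish h could go back to *k or *g or *h; Salurar s could go back to *k or *s — the one source consistent with every daughter is *k.
Verify the candidate proto-form against each daughter:
Vukulish: *kikezag
  kikezag (rule 1 does not apply)
  kikezag → kihezag   [intervocalic lenition]
  kihezag → kihezog   [vowel merger]
  giving Vukulish kihezog.
Salurar: start from *kikezag.
  rule 1 (palatalisation): kikezag → sisezag
  rule 2: no change — sisezag
  rule 3: no change — sisezag
  rule 4 (final devoicing): sisezag → sisezak
  ⇒ Salurar sisezak
No other proto-form is consistent with every reflex, so the reconstruction is *kikezag.

*kikezag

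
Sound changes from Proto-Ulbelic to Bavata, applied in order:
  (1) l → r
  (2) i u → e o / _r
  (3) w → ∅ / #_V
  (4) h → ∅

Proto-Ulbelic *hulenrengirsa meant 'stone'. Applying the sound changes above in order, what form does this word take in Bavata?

orenrengersa

Bavata: *hulenrengirsa > hurenrengirsa > horenrengersa > orenrengersa  (by unconditioned shift, pre-rhotic lowering, h-loss)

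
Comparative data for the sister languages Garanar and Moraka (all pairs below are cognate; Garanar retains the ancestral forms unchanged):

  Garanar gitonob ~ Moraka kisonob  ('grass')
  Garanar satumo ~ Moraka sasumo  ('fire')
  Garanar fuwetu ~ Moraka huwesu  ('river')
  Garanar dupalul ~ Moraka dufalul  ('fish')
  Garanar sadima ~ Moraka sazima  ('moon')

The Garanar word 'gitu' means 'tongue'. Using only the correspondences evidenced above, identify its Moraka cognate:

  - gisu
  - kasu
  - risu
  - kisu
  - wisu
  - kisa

gitonob ~ kisonob — Garanar g corresponds to Moraka k word-initially before a front vowel.
satumo ~ sasumo, fuwetu ~ huwesu — Garanar t corresponds to Moraka s between vowels (before a back vowel).
Applying these to Garanar 'gitu':
  gitu → kitu   (g→k word-initially before a front vowel)
  kitu → kisu   (t→s between vowels (before a back vowel))
So the Moraka cognate is 'kisu'.

kisu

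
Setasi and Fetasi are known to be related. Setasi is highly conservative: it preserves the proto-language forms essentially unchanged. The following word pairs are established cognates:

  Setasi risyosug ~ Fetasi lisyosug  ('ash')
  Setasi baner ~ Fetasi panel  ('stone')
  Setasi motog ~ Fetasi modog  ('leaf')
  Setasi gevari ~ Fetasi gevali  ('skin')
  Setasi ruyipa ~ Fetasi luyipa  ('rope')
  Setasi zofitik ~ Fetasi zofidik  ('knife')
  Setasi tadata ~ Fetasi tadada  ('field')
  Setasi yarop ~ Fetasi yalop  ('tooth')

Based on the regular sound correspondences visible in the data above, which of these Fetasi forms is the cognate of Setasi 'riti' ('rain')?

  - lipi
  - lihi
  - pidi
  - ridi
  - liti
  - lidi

lidi

risyosug ~ lisyosug — Setasi r corresponds to Fetasi l word-initially before a front vowel.
zofitik ~ zofidik — Setasi t corresponds to Fetasi d between vowels (before a front vowel).
Applying these to Setasi 'riti':
  riti → liti   (r→l word-initially before a front vowel)
  liti → lidi   (t→d between vowels (before a front vowel))
So the Fetasi cognate is 'lidi'.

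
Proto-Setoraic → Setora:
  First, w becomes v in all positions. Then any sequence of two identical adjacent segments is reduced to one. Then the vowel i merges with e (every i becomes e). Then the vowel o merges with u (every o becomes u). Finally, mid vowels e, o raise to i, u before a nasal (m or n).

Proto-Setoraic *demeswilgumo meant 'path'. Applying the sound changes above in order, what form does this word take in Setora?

dimesvelgumu

Setora: start from *demeswilgumo.
  rule 1 (unconditioned shift): demeswilgumo → demesvilgumo
  rule 2: no change — demesvilgumo
  rule 3 (vowel merger): demesvilgumo → demesvelgumo
  rule 4 (vowel merger): demesvelgumo → demesvelgumu
  rule 5 (pre-nasal raising): demesvelgumu → dimesvelgumu
  ⇒ Setora dimesvelgumu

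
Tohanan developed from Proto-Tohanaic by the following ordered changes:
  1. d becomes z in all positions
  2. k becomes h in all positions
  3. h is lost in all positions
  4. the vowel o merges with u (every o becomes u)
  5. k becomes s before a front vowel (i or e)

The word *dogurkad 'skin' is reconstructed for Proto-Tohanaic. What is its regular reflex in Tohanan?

Tohanan: *dogurkad
  dogurkad → zogurkaz   [unconditioned shift]
  zogurkaz → zogurhaz   [unconditioned shift]
  zogurhaz → zoguraz   [h-loss]
  zoguraz → zuguraz   [vowel merger]
  zuguraz (rule 5 does not apply)
  giving Tohanan zuguraz.

zuguraz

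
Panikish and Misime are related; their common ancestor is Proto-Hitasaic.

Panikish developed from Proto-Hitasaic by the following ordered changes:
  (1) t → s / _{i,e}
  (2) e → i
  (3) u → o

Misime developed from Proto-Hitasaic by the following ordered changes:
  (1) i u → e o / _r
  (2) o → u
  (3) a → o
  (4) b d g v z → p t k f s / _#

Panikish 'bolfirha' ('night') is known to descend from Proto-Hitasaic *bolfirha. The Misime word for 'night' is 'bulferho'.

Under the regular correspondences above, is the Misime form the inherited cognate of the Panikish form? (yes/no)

yes

Derive the expected Misime reflex of *bolfirha:
Misime: *bolfirha
  bolfirha → bolferha   [pre-rhotic lowering]
  bolferha → bulferha   [vowel merger]
  bulferha → bulferho   [vowel merger]
  bulferho (rule 4 does not apply)
  giving Misime bulferho.
Misime 'bulferho' matches the regular reflex exactly, so the pair is cognate.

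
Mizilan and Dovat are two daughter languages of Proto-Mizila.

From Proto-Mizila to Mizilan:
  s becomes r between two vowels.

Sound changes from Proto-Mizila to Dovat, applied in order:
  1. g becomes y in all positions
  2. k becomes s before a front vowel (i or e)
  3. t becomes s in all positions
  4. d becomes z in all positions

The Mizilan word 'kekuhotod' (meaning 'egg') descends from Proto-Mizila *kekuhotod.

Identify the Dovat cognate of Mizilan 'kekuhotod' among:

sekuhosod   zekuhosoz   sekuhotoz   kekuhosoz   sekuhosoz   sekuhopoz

sekuhosoz

Dovat: *kekuhotod > sekuhotod > sekuhosod > sekuhosoz  (by palatalisation, unconditioned shift, unconditioned shift)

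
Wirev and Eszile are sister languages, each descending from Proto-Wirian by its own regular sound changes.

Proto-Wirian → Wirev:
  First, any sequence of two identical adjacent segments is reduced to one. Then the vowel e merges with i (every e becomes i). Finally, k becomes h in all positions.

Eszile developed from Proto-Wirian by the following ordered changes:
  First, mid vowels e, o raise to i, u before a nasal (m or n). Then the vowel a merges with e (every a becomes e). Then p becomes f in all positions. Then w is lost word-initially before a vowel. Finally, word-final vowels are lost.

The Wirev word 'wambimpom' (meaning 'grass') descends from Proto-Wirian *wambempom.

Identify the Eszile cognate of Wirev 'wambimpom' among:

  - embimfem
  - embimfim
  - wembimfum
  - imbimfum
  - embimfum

embimfum

Eszile: *wambempom > wambimpum > wembimpum > wembimfum > embimfum  (by pre-nasal raising, vowel merger, unconditioned shift, glide loss)
The other candidates each miss or misapply at least one Eszile change.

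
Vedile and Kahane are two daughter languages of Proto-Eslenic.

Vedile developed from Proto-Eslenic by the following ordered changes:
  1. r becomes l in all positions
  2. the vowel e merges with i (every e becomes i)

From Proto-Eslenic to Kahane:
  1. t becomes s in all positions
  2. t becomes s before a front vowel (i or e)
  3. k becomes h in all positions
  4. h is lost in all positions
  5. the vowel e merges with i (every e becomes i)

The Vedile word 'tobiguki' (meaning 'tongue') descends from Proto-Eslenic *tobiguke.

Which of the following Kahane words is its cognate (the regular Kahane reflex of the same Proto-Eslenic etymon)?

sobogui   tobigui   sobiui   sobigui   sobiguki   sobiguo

sobigui

Kahane: *tobiguke
  tobiguke → sobiguke   [unconditioned shift]
  sobiguke (rule 2 does not apply)
  sobiguke → sobiguhe   [unconditioned shift]
  sobiguhe → sobigue   [h-loss]
  sobigue → sobigui   [vowel merger]
  giving Kahane sobigui.
Among the options, 'sobigui' alone shows every Kahane change applied in order.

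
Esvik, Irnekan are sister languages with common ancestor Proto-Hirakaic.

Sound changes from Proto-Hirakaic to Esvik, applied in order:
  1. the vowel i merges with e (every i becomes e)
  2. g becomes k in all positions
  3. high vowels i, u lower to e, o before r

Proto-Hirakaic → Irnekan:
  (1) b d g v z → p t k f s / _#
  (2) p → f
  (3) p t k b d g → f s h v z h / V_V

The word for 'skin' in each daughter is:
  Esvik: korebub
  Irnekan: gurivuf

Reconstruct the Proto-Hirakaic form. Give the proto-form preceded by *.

Position 1: Esvik has k, Irnekan has g. Irnekan preserves g here (none of its changes turn any other segment into g), so the proto-segment is *g.
Position 4: Esvik has e, Irnekan has i. Irnekan preserves i here (none of its changes turn any other segment into i), so the proto-segment is *i.
Continuing position by position gives *guribub; check it forward:
Esvik: *guribub > gurebub > kurebub > korebub  (by vowel merger, unconditioned shift, pre-rhotic lowering)
Irnekan: *guribub > guribup > guribuf > gurivuf  (by final devoicing, unconditioned shift, intervocalic lenition)
No other proto-form is consistent with every reflex, so the reconstruction is *guribub.

*guribub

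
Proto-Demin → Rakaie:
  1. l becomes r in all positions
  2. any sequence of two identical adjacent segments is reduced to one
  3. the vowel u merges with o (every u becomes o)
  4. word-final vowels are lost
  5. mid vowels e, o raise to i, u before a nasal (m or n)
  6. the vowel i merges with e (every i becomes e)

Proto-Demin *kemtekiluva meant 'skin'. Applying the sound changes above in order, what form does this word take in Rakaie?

Rakaie: start from *kemtekiluva.
  rule 1 (unconditioned shift): kemtekiluva → kemtekiruva
  rule 2: no change — kemtekiruva
  rule 3 (vowel merger): kemtekiruva → kemtekirova
  rule 4 (apocope): kemtekirova → kemtekirov
  rule 5 (pre-nasal raising): kemtekirov → kimtekirov
  rule 6 (vowel merger): kimtekirov → kemtekerov
  ⇒ Rakaie kemtekerov

kemtekerov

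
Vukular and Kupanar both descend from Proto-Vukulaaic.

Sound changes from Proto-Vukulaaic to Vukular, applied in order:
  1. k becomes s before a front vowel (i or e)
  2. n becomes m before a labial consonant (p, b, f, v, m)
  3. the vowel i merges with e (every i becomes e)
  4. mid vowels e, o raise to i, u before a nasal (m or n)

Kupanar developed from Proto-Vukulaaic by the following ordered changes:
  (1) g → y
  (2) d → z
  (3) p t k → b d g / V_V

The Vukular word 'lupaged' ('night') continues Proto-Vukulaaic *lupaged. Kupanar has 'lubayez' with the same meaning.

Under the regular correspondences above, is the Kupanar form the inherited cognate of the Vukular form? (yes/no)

yes

Derive the expected Kupanar reflex of *lupaged:
Kupanar: *lupaged
  lupaged → lupayed   [unconditioned shift]
  lupayed → lupayez   [unconditioned shift]
  lupayez → lubayez   [intervocalic voicing]
  giving Kupanar lubayez.
Kupanar 'lubayez' matches the regular reflex exactly, so the pair is cognate.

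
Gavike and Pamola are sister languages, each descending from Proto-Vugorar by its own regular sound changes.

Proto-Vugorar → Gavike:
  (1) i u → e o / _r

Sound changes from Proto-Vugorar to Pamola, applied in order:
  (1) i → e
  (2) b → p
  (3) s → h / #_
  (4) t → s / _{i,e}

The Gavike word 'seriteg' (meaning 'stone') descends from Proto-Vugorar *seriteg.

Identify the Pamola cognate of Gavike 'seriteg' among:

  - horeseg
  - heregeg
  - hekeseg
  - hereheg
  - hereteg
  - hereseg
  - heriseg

Pamola: *seriteg
  seriteg → sereteg   [vowel merger]
  sereteg (rule 2 does not apply)
  sereteg → hereteg   [debuccalisation]
  hereteg → hereseg   [palatalisation]
  giving Pamola hereseg.

hereseg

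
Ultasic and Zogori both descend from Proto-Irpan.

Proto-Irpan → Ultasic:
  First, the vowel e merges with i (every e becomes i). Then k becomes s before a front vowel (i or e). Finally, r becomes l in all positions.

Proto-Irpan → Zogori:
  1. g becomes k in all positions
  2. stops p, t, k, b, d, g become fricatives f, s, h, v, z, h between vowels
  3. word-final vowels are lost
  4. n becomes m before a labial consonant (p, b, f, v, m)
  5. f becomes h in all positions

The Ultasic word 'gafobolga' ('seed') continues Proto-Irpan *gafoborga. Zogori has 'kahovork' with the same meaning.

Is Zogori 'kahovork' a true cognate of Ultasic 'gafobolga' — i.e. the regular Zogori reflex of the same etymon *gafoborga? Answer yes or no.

yes

Derive the expected Zogori reflex of *gafoborga:
Zogori: start from *gafoborga.
  rule 1 (unconditioned shift): gafoborga → kafoborka
  rule 2 (intervocalic lenition): kafoborka → kafovorka
  rule 3 (apocope): kafovorka → kafovork
  rule 4: no change — kafovork
  rule 5 (unconditioned shift): kafovork → kahovork
  ⇒ Zogori kahovork
Zogori 'kahovork' matches the regular reflex exactly, so the pair is cognate.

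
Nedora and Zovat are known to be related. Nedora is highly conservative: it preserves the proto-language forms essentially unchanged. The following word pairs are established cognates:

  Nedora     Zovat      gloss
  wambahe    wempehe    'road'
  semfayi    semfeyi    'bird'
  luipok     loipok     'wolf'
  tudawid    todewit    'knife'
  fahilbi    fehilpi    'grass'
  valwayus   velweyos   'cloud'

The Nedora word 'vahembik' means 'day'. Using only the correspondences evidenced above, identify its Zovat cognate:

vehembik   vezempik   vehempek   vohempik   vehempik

wambahe ~ wempehe, semfayi ~ semfeyi — Nedora a corresponds to Zovat e after a consonant, before a consonant other than r, m, n, p, b, f, v.
fahilbi ~ fehilpi — Nedora b corresponds to Zovat p after a consonant, before a front vowel.
Applying these to Nedora 'vahembik':
  vahembik → vehembik   (a→e after a consonant, before a consonant other than r, m, n, p, b, f, v)
  vehembik → vehempik   (b→p after a consonant, before a front vowel)
So the Zovat cognate is 'vehempik'.

vehempik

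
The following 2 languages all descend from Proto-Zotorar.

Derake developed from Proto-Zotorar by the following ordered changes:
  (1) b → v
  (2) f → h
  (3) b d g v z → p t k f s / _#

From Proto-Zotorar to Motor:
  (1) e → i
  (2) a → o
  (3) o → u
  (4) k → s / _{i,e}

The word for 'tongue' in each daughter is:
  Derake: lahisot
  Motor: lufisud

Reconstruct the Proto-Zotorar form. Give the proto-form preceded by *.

*lafisod

Position 6: Derake has o, Motor has u. Derake preserves o here (none of its changes turn any other segment into o), so the proto-segment is *o.
Position 3: Derake has h, Motor has f. Motor preserves f here (none of its changes turn any other segment into f), so the proto-segment is *f.
Position 7: Derake has t, Motor has d. Motor preserves d here (none of its changes turn any other segment into d), so the proto-segment is *d.
Verify the candidate proto-form against each daughter:
Derake: *lafisod
  lafisod (rule 1 does not apply)
  lafisod → lahisod   [unconditioned shift]
  lahisod → lahisot   [final devoicing]
  giving Derake lahisot.
Motor: start from *lafisod.
  rule 1: no change — lafisod
  rule 2 (vowel merger): lafisod → lofisod
  rule 3 (vowel merger): lofisod → lufisud
  rule 4: no change — lufisud
  ⇒ Motor lufisud
No other proto-form is consistent with every reflex, so the reconstruction is *lafisod.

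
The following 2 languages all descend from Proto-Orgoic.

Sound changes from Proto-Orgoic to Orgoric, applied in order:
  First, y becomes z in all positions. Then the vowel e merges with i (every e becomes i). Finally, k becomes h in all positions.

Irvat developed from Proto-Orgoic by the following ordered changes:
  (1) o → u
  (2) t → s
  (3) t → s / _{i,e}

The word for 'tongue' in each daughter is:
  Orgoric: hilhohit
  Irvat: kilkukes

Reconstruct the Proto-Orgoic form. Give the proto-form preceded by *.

*kilkoket

Position 8: Orgoric has t, Irvat has s. Orgoric preserves t here (none of its changes turn any other segment into t), so the proto-segment is *t.
Position 5: Orgoric has o, Irvat has u. Orgoric preserves o here (none of its changes turn any other segment into o), so the proto-segment is *o.
Verify the candidate proto-form against each daughter:
Orgoric: *kilkoket
  kilkoket (rule 1 does not apply)
  kilkoket → kilkokit   [vowel merger]
  kilkokit → hilhohit   [unconditioned shift]
  giving Orgoric hilhohit.
Irvat: start from *kilkoket.
  rule 1 (vowel merger): kilkoket → kilkuket
  rule 2 (unconditioned shift): kilkuket → kilkukes
  rule 3: no change — kilkukes
  ⇒ Irvat kilkukes
Only *kilkoket yields all of Orgoric hilhohit, Irvat kilkukes.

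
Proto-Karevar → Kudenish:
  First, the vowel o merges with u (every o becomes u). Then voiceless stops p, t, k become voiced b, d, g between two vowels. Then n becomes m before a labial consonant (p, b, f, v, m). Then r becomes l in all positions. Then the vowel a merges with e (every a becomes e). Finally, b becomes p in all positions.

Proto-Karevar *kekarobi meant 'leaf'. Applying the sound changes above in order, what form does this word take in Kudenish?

Kudenish: *kekarobi
  kekarobi → kekarubi   [vowel merger]
  kekarubi → kegarubi   [intervocalic voicing]
  kegarubi (rule 3 does not apply)
  kegarubi → kegalubi   [unconditioned shift]
  kegalubi → kegelubi   [vowel merger]
  kegelubi → kegelupi   [unconditioned shift]
  giving Kudenish kegelupi.

kegelupi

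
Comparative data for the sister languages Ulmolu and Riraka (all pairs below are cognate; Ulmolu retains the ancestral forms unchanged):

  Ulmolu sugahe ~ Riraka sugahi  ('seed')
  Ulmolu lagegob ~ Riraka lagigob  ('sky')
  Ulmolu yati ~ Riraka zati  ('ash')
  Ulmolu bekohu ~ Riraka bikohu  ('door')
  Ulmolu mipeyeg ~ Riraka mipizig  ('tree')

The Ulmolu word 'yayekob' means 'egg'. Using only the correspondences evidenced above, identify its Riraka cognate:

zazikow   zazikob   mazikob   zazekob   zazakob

yati ~ zati — Ulmolu y corresponds to Riraka z word-initially before a back vowel.
mipeyeg ~ mipizig — Ulmolu y corresponds to Riraka z between vowels (before a front vowel).
lagegob ~ lagigob, bekohu ~ bikohu — Ulmolu e corresponds to Riraka i after a consonant, before a consonant other than r, m, n, p, b, f, v.
Applying these to Ulmolu 'yayekob':
  yayekob → zayekob   (y→z word-initially before a back vowel)
  zayekob → zazekob   (y→z between vowels (before a front vowel))
  zazekob → zazikob   (e→i after a consonant, before a consonant other than r, m, n, p, b, f, v)
So the Riraka cognate is 'zazikob'.

zazikob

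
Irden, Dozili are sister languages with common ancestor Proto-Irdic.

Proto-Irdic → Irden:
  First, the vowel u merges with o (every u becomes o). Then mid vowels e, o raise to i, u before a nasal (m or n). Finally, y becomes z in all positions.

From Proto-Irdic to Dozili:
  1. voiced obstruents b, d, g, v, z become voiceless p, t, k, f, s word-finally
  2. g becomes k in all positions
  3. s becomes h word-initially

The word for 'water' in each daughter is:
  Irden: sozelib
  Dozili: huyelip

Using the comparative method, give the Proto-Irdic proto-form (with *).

*suyelib

Position 2: Irden has o, Dozili has u. Dozili preserves u here (none of its changes turn any other segment into u), so the proto-segment is *u.
Position 3: Irden has z, Dozili has y. Dozili preserves y here (none of its changes turn any other segment into y), so the proto-segment is *y.
Position 7: Irden has b, Dozili has p. Irden preserves b here (none of its changes turn any other segment into b), so the proto-segment is *b.
Continuing position by position gives *suyelib; check it forward:
Irden: *suyelib > soyelib > sozelib  (by vowel merger, unconditioned shift)
Dozili: *suyelib > suyelip > huyelip  (by final devoicing, debuccalisation)
No other proto-form is consistent with every reflex, so the reconstruction is *suyelib.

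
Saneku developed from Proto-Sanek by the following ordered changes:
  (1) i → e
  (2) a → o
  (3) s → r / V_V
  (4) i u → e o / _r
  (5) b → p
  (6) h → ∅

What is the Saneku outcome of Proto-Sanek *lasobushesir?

Saneku: *lasobushesir
  lasobushesir → lasobusheser   [vowel merger]
  lasobusheser → losobusheser   [vowel merger]
  losobusheser → lorobusherer   [rhotacism]
  lorobusherer (rule 4 does not apply)
  lorobusherer → loropusherer   [unconditioned shift]
  loropusherer → loropuserer   [h-loss]
  giving Saneku loropuserer.

loropuserer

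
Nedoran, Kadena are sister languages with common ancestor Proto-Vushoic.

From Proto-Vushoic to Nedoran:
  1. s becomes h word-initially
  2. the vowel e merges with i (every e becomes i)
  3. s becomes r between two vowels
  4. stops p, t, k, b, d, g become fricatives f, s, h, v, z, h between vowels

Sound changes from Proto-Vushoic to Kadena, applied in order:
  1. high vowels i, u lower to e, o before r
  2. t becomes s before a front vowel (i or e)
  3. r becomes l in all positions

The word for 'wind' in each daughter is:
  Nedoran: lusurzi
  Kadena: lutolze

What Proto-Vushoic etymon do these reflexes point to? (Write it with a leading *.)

*luturze

Position 4: Nedoran has u, Kadena has o. Nedoran preserves u here (none of its changes turn any other segment into u), so the proto-segment is *u.
Position 3: Nedoran has s, Kadena has t. Kadena preserves t here (none of its changes turn any other segment into t), so the proto-segment is *t.
This points to *luturze. Verify forward in each daughter:
Nedoran: *luturze
  luturze (rule 1 does not apply)
  luturze → luturzi   [vowel merger]
  luturzi (rule 3 does not apply)
  luturzi → lusurzi   [intervocalic lenition]
  giving Nedoran lusurzi.
Kadena: *luturze > lutorze > lutolze  (by pre-rhotic lowering, unconditioned shift)
*luturze is the unique common source.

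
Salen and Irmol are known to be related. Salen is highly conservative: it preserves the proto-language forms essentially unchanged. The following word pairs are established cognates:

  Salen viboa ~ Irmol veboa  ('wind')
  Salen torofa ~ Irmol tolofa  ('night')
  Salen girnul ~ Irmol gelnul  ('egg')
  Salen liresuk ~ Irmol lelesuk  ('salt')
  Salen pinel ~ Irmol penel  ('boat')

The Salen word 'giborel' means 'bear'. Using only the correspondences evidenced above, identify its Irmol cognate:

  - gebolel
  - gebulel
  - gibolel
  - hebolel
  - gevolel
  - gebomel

viboa ~ veboa — Salen i corresponds to Irmol e after a consonant, before a labial obstruent.
liresuk ~ lelesuk — Salen r corresponds to Irmol l between vowels (before a front vowel).
Applying these to Salen 'giborel':
  giborel → geborel   (i→e after a consonant, before a labial obstruent)
  geborel → gebolel   (r→l between vowels (before a front vowel))
So the Irmol cognate is 'gebolel'.

gebolel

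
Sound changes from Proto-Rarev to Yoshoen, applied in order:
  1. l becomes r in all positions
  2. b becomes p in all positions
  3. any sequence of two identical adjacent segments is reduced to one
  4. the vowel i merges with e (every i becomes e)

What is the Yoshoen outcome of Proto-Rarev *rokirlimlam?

rokeremram

Yoshoen: *rokirlimlam > rokirrimram > rokirimram > rokeremram  (by unconditioned shift, degemination, vowel merger)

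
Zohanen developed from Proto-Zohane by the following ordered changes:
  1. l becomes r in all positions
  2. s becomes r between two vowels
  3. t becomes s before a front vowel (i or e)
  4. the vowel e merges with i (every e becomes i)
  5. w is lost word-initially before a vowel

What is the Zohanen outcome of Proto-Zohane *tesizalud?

sirizarud

Zohanen: start from *tesizalud.
  rule 1 (unconditioned shift): tesizalud → tesizarud
  rule 2 (rhotacism): tesizarud → terizarud
  rule 3 (palatalisation): terizarud → serizarud
  rule 4 (vowel merger): serizarud → sirizarud
  rule 5: no change — sirizarud
  ⇒ Zohanen sirizarud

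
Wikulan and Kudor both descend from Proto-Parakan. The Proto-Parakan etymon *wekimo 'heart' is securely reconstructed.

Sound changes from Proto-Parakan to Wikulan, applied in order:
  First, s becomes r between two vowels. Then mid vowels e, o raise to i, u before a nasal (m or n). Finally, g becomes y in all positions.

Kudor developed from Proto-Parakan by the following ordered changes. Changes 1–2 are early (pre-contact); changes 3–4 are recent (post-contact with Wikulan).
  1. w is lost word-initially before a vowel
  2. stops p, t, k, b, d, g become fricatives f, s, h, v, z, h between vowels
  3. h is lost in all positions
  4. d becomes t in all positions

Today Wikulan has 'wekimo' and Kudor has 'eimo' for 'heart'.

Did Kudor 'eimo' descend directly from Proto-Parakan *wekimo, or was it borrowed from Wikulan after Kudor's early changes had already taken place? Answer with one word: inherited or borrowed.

inherited

If inherited, *wekimo would pass through all of Kudor's changes:
Kudor: *wekimo
  wekimo → ekimo   [glide loss]
  ekimo → ehimo   [intervocalic lenition]
  ehimo → eimo   [h-loss]
  eimo (rule 4 does not apply)
  giving Kudor eimo.
If borrowed from Wikulan 'wekimo' after the early changes, it would undergo only the recent ones:
  rule 3 (h-loss): no change (wekimo)
  rule 4 (unconditioned shift): no change (wekimo)
  ⇒ as a loan: wekimo
Kudor 'eimo' matches the inherited outcome exactly, so it is an inherited cognate, not a loan.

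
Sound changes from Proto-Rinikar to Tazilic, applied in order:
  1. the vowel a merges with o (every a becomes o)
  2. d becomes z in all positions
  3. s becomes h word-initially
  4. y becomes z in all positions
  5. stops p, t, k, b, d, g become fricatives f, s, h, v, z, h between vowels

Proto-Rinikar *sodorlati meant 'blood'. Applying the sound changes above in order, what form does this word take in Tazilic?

Tazilic: *sodorlati
  sodorlati → sodorloti   [vowel merger]
  sodorloti → sozorloti   [unconditioned shift]
  sozorloti → hozorloti   [debuccalisation]
  hozorloti (rule 4 does not apply)
  hozorloti → hozorlosi   [intervocalic lenition]
  giving Tazilic hozorlosi.

hozorlosi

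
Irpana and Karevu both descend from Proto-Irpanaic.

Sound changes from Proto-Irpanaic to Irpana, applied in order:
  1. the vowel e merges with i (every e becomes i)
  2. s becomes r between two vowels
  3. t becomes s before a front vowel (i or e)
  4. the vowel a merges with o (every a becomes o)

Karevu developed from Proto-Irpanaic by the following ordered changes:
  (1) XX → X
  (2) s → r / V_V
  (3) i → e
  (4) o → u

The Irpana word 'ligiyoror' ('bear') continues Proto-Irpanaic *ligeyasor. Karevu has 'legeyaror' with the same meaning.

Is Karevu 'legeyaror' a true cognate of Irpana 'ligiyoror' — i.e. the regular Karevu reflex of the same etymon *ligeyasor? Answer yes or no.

no

Derive the expected Karevu reflex of *ligeyasor:
Karevu: *ligeyasor
  ligeyasor (rule 1 does not apply)
  ligeyasor → ligeyaror   [rhotacism]
  ligeyaror → legeyaror   [vowel merger]
  legeyaror → legeyarur   [vowel merger]
  giving Karevu legeyarur.
The regular Karevu reflex would be 'legeyarur', but the attested form is 'legeyaror'. The correspondence is irregular, so they are not cognates (the Karevu form has a different source).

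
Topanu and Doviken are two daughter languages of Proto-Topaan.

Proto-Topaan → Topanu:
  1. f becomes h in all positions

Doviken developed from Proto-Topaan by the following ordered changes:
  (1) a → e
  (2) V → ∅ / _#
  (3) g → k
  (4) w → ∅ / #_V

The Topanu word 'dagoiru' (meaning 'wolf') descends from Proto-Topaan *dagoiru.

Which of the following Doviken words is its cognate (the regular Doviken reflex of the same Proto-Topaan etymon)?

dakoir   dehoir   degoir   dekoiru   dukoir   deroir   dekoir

dekoir

Doviken: *dagoiru
  dagoiru → degoiru   [vowel merger]
  degoiru → degoir   [apocope]
  degoir → dekoir   [unconditioned shift]
  dekoir (rule 4 does not apply)
  giving Doviken dekoir.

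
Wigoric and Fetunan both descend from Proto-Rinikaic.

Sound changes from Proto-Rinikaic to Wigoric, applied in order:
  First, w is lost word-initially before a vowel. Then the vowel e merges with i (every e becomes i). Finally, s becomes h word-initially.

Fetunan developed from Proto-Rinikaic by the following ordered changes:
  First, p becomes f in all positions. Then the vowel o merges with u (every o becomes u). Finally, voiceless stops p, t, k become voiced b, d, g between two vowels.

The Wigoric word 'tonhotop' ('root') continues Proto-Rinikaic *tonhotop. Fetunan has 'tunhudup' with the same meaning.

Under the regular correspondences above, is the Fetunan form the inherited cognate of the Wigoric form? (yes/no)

no

Derive the expected Fetunan reflex of *tonhotop:
Fetunan: *tonhotop
  tonhotop → tonhotof   [unconditioned shift]
  tonhotof → tunhutuf   [vowel merger]
  tunhutuf → tunhuduf   [intervocalic voicing]
  giving Fetunan tunhuduf.
The regular Fetunan reflex would be 'tunhuduf', but the attested form is 'tunhudup'. The correspondence is irregular, so they are not cognates (the Fetunan form has a different source).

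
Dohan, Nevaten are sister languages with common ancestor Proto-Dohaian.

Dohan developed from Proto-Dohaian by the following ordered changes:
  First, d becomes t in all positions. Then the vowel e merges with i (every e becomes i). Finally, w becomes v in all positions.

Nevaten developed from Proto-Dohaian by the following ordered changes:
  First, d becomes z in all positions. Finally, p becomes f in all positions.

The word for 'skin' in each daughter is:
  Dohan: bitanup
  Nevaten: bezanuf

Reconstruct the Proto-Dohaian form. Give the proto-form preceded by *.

Position 2: Dohan has i, Nevaten has e. Nevaten preserves e here (none of its changes turn any other segment into e), so the proto-segment is *e.
Position 7: Dohan has p, Nevaten has f. Dohan preserves p here (none of its changes turn any other segment into p), so the proto-segment is *p.
Verify the candidate proto-form against each daughter:
Dohan: *bedanup
  bedanup → betanup   [unconditioned shift]
  betanup → bitanup   [vowel merger]
  bitanup (rule 3 does not apply)
  giving Dohan bitanup.
Nevaten: start from *bedanup.
  rule 1 (unconditioned shift): bedanup → bezanup
  rule 2 (unconditioned shift): bezanup → bezanuf
  ⇒ Nevaten bezanuf
*bedanup is the unique common source.

*bedanup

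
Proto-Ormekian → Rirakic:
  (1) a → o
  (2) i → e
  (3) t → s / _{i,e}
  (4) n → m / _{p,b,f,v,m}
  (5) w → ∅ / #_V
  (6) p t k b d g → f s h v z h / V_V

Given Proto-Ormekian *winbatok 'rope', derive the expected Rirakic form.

embosok

Rirakic: *winbatok > winbotok > wenbotok > wembotok > embotok > embosok  (by vowel merger, vowel merger, nasal place assimilation, glide loss, intervocalic lenition)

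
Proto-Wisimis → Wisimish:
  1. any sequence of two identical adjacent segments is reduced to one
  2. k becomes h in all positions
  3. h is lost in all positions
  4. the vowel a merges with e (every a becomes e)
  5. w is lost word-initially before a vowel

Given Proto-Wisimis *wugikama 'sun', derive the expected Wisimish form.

ugieme

Wisimish: start from *wugikama.
  rule 1: no change — wugikama
  rule 2 (unconditioned shift): wugikama → wugihama
  rule 3 (h-loss): wugihama → wugiama
  rule 4 (vowel merger): wugiama → wugieme
  rule 5 (glide loss): wugieme → ugieme
  ⇒ Wisimish ugieme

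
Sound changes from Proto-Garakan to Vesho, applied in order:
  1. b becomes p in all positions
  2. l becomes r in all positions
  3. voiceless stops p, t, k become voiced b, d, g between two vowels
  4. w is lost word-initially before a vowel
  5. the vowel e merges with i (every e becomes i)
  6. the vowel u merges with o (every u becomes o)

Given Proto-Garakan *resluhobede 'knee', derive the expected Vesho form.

Vesho: *resluhobede > resluhopede > resruhopede > resruhobede > risruhobidi > risrohobidi  (by unconditioned shift, unconditioned shift, intervocalic voicing, vowel merger, vowel merger)

risrohobidi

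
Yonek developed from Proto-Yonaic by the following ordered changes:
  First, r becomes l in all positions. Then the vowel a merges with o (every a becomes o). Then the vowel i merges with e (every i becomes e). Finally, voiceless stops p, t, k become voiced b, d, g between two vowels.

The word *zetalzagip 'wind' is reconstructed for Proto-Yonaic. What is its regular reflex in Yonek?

Yonek: start from *zetalzagip.
  rule 1: no change — zetalzagip
  rule 2 (vowel merger): zetalzagip → zetolzogip
  rule 3 (vowel merger): zetolzogip → zetolzogep
  rule 4 (intervocalic voicing): zetolzogep → zedolzogep
  ⇒ Yonek zedolzogep

zedolzogep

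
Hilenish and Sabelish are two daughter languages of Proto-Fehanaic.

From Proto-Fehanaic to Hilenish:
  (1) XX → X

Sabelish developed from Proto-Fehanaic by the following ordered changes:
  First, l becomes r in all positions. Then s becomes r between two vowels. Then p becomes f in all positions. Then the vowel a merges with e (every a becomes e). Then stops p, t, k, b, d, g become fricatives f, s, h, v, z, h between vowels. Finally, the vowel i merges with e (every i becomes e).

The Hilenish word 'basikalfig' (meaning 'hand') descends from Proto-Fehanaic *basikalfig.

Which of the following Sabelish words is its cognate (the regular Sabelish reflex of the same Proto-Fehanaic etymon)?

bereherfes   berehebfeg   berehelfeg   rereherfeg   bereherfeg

bereherfeg

Sabelish: start from *basikalfig.
  rule 1 (unconditioned shift): basikalfig → basikarfig
  rule 2 (rhotacism): basikarfig → barikarfig
  rule 3: no change — barikarfig
  rule 4 (vowel merger): barikarfig → berikerfig
  rule 5 (intervocalic lenition): berikerfig → beriherfig
  rule 6 (vowel merger): beriherfig → bereherfeg
  ⇒ Sabelish bereherfeg
The other candidates each miss or misapply at least one Sabelish change.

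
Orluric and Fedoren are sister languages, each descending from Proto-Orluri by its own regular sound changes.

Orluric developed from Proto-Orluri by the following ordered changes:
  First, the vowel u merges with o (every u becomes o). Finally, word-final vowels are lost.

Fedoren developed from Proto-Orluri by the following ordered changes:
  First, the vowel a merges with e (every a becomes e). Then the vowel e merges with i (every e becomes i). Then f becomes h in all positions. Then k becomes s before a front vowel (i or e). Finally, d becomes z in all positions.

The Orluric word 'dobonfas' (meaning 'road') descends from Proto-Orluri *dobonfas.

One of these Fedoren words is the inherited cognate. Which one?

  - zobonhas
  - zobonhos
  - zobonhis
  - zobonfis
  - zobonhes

zobonhis

Fedoren: *dobonfas
  dobonfas → dobonfes   [vowel merger]
  dobonfes → dobonfis   [vowel merger]
  dobonfis → dobonhis   [unconditioned shift]
  dobonhis (rule 4 does not apply)
  dobonhis → zobonhis   [unconditioned shift]
  giving Fedoren zobonhis.
Only 'zobonhis' matches the regular Fedoren development of *dobonfas.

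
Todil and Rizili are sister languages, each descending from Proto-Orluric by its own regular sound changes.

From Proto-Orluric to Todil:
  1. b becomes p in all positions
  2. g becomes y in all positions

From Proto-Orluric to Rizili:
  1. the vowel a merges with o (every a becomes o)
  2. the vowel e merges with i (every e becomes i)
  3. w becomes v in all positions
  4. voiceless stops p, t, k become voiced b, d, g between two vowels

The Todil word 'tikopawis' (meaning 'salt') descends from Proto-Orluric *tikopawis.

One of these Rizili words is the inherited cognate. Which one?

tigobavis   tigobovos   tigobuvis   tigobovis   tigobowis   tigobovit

tigobovis

Rizili: *tikopawis
  tikopawis → tikopowis   [vowel merger]
  tikopowis (rule 2 does not apply)
  tikopowis → tikopovis   [unconditioned shift]
  tikopovis → tigobovis   [intervocalic voicing]
  giving Rizili tigobovis.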